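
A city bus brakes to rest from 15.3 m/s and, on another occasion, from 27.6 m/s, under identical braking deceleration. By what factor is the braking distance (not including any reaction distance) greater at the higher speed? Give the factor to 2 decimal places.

Braking distance d = v²/(2a), so with a fixed, d ∝ v².
Factor = (27.6/15.3)² = 1.8039² = 3.2541.

Factor ≈ 3.25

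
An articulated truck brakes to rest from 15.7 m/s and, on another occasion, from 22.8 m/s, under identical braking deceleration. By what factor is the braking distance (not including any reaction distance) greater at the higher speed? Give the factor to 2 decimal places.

Factor ≈ 2.11

Braking distance d = v²/(2a), so with a fixed, d ∝ v².
Factor = (22.8/15.7)² = 1.4522² = 2.1089.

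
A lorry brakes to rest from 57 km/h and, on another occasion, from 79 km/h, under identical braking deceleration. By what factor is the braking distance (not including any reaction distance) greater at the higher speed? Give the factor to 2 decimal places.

Braking distance d = v²/(2a), so with a fixed, d ∝ v².
Factor = (79/57)² = 1.3860² = 1.9210.

Factor ≈ 1.92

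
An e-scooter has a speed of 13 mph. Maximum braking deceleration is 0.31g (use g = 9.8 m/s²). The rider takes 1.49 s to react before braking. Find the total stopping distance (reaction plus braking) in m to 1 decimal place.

13 mph × 0.44704 = 5.8115 m/s.
a = 0.31 × 9.8 = 3.038 m/s².
Reaction distance = v·t_r = 5.8115 × 1.49 = 8.659 m.
Braking distance = v²/(2a) = 5.8115² / (2 × 3.038) = 33.774 / 6.076 = 5.559 m.
Total = 8.659 + 5.559 = 14.218 m.

Total stopping distance ≈ 14.2 m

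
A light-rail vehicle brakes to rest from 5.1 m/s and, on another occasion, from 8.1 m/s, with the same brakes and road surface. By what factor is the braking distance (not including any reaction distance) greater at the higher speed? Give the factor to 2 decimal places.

Braking distance d = v²/(2a), so with a fixed, d ∝ v².
Factor = (8.1/5.1)² = 1.5882² = 2.5224.

Factor ≈ 2.52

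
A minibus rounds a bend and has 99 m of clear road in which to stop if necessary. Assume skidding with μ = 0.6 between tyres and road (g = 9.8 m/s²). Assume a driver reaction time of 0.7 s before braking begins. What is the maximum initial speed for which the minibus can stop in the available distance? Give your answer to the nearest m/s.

a = μg = 0.6 × 9.8 = 5.880 m/s².
Stopping distance: v·t_r + v²/(2a) = 99 with t_r = 0.7 s and a = 5.880 m/s².
So v² + 8.232 v − 1164.24 = 0.
Positive root: v = −a·t_r + √((a·t_r)² + 2a·d) = −4.116 + √(16.941 + 1164.24) = 30.2523 m/s.

Maximum speed ≈ 30 m/s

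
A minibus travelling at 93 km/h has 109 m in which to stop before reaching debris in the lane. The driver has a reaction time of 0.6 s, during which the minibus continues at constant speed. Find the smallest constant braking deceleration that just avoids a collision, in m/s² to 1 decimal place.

Required deceleration ≈ 3.6 m/s²

93 km/h ÷ 3.6 = 25.8333 m/s.
Distance covered during reaction = 25.8333 × 0.6 = 15.500 m.
Distance available for braking: 109 − 15.500 = 93.500 m.
v² = 2a·d ⇒ a = v²/(2d) = 25.8333² / (2 × 93.500) = 667.359 / 187.000 = 3.5688 m/s².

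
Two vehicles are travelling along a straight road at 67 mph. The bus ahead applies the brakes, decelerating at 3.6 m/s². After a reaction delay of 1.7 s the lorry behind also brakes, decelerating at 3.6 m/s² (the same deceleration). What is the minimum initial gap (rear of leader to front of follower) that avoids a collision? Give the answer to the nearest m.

Minimum gap ≈ 51 m

67 mph × 0.44704 = 29.9517 m/s.
Leader travels v²/(2a_L) = 897.104 / 7.200 = 124.598 m before stopping.
Follower covers v·t_r = 29.9517 × 1.7 = 50.918 m while reacting, then v²/(2a_F) = 897.104 / 7.200 = 124.598 m while braking, for a total of 50.918 + 124.598 = 175.516 m.
Since a_F ≤ a_L and the follower starts braking later, the follower is never slower than the leader, so the closest approach is when both have stopped.
Minimum gap = 175.516 − 124.598 = 50.918 m.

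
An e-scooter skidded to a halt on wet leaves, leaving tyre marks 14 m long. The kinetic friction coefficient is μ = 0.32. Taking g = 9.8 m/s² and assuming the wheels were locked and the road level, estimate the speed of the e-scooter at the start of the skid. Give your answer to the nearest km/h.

Initial speed ≈ 34 km/h

Deceleration a = μg = 0.32 × 9.8 = 3.136 m/s².
v = √(2a·d) = √(2 × 3.136 × 14) = √87.808 = 9.3706 m/s.
= 9.3706 × 3.6 = 33.734 km/h.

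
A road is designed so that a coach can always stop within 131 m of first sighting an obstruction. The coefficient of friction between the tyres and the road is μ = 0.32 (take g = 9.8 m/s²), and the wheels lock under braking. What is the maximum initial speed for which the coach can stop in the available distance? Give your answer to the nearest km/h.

Maximum speed ≈ 103 km/h

a = μg = 0.32 × 9.8 = 3.136 m/s².
v²/(2a) = d ⇒ v = √(2 × 3.136 × 131) = √821.63 = 28.6641 m/s.
28.6641 m/s × 3.6 = 103.191 km/h.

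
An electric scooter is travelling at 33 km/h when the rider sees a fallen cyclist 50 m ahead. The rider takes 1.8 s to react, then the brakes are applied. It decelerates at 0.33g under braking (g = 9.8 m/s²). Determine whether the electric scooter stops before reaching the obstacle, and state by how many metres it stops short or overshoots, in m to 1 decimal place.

33 km/h ÷ 3.6 = 9.1667 m/s.
a = 0.33 × 9.8 = 3.234 m/s².
Reaction distance = 9.1667 × 1.8 = 16.500 m.
Braking distance = v²/(2a) = 84.028 / 6.468 = 12.991 m.
Total stopping distance = 16.500 + 12.991 = 29.491 m, vs 50 m available — it stops with 50 − 29.491 = 20.509 m to spare.

Yes — it stops 20.5 m short of the obstacle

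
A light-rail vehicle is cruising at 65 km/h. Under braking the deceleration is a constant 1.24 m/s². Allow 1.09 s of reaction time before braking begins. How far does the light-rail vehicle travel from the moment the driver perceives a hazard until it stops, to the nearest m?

Total stopping distance ≈ 151 m

65 km/h ÷ 3.6 = 18.0556 m/s.
Reaction distance = v·t_r = 18.0556 × 1.09 = 19.681 m.
Braking distance = v²/(2a) = 18.0556² / (2 × 1.240) = 326.005 / 2.480 = 131.454 m.
Total = 19.681 + 131.454 = 151.135 m.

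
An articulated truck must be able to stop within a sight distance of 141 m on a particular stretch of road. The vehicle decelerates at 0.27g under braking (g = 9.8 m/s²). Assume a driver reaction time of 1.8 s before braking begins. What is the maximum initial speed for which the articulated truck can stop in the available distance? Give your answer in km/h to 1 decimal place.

Maximum speed ≈ 82.7 km/h

a = 0.27 × 9.8 = 2.646 m/s².
Stopping distance: v·t_r + v²/(2a) = 141 with t_r = 1.8 s and a = 2.646 m/s².
So v² + 9.526 v − 746.17 = 0.
Positive root: v = −a·t_r + √((a·t_r)² + 2a·d) = −4.763 + √(22.686 + 746.17) = 22.9653 m/s.
22.9653 m/s × 3.6 = 82.675 km/h.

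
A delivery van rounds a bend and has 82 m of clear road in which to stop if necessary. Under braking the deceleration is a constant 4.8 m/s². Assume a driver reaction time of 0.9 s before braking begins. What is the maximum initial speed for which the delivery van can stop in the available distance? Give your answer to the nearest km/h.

Maximum speed ≈ 87 km/h

Stopping distance: v·t_r + v²/(2a) = 82 with t_r = 0.9 s and a = 4.800 m/s².
So v² + 8.640 v − 787.20 = 0.
Positive root: v = −a·t_r + √((a·t_r)² + 2a·d) = −4.320 + √(18.662 + 787.20) = 24.0677 m/s.
24.0677 m/s × 3.6 = 86.644 km/h.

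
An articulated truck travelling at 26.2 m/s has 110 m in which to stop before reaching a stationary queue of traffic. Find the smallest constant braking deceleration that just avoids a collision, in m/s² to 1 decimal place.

v² = 2a·d ⇒ a = v²/(2d) = 26.2000² / (2 × 110.000) = 686.440 / 220.000 = 3.1202 m/s².

Required deceleration ≈ 3.1 m/s²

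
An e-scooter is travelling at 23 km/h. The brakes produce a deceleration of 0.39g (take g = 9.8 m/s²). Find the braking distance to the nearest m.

23 km/h ÷ 3.6 = 6.3889 m/s.
a = 0.39 × 9.8 = 3.822 m/s².
Braking distance = v²/(2a) = 6.3889² / (2 × 3.822) = 40.818 / 7.644 = 5.340 m.

Braking distance ≈ 5 m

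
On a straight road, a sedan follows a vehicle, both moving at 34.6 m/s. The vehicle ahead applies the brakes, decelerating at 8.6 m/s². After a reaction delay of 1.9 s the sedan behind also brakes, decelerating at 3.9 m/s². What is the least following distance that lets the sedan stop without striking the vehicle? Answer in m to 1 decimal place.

Minimum gap ≈ 149.6 m

Leader travels v²/(2a_L) = 1197.160 / 17.200 = 69.602 m before stopping.
Follower covers v·t_r = 34.6000 × 1.9 = 65.740 m while reacting, then v²/(2a_F) = 1197.160 / 7.800 = 153.482 m while braking, for a total of 65.740 + 153.482 = 219.222 m.
Since a_F ≤ a_L and the follower starts braking later, the follower is never slower than the leader, so the closest approach is when both have stopped.
Minimum gap = 219.222 − 69.602 = 149.620 m.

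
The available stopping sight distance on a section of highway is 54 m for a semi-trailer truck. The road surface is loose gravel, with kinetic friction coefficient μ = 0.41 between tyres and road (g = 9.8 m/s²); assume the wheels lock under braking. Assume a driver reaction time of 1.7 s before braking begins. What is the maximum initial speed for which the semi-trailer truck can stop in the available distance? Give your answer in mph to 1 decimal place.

Maximum speed ≈ 33.8 mph

a = μg = 0.41 × 9.8 = 4.018 m/s².
Stopping distance: v·t_r + v²/(2a) = 54 with t_r = 1.7 s and a = 4.018 m/s².
So v² + 13.661 v − 433.94 = 0.
Positive root: v = −a·t_r + √((a·t_r)² + 2a·d) = −6.831 + √(46.663 + 433.94) = 15.0917 m/s.
15.0917 m/s ÷ 0.44704 = 33.759 mph.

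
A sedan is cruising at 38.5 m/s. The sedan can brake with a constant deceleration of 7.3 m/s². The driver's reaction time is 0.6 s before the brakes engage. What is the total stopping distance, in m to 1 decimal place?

Reaction distance = v·t_r = 38.5000 × 0.6 = 23.100 m.
Braking distance = v²/(2a) = 38.5000² / (2 × 7.300) = 1482.250 / 14.600 = 101.524 m.
Total = 23.100 + 101.524 = 124.624 m.

Total stopping distance ≈ 124.6 m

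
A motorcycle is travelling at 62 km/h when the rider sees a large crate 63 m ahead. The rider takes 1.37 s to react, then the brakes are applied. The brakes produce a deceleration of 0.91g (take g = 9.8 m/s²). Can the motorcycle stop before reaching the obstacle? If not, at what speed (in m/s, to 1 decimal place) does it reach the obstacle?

Yes — it stops about 22.8 m short of the obstacle, so it never reaches it

62 km/h ÷ 3.6 = 17.2222 m/s.
a = 0.91 × 9.8 = 8.918 m/s².
Reaction distance = 17.2222 × 1.37 = 23.594 m.
Braking distance = v²/(2a) = 296.604 / 17.836 = 16.630 m.
Total stopping distance = 23.594 + 16.630 = 40.224 m, vs 63 m available — it stops with 63 − 40.224 = 22.776 m to spare.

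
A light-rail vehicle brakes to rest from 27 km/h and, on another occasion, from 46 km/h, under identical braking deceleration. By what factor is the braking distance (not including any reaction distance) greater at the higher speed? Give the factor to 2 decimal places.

Factor ≈ 2.90

Braking distance d = v²/(2a), so with a fixed, d ∝ v².
Factor = (46/27)² = 1.7037² = 2.9026.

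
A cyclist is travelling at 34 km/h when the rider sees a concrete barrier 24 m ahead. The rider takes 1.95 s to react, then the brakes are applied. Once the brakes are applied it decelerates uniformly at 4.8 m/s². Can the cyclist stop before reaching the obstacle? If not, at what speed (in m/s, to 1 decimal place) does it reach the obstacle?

34 km/h ÷ 3.6 = 9.4444 m/s.
Reaction distance = 9.4444 × 1.95 = 18.417 m.
Braking distance needed to stop: v²/(2a) = 89.197 / 9.600 = 9.291 m, so total needed = 18.417 + 9.291 = 27.708 m > 24 m — it cannot stop.
Distance remaining when braking begins: 24 − 18.417 = 5.583 m.
v² = v₀² − 2a·d = 89.197 − 2 × 4.800 × 5.583 = 35.600 m²/s².
v = √35.600 = 5.967 m/s.

No — it strikes the obstacle at 6.0 m/s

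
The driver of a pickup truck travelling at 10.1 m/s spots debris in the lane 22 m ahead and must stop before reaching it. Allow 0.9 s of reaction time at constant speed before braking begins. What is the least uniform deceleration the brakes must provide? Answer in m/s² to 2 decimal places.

Distance covered during reaction = 10.1000 × 0.9 = 9.090 m.
Distance available for braking: 22 − 9.090 = 12.910 m.
v² = 2a·d ⇒ a = v²/(2d) = 10.1000² / (2 × 12.910) = 102.010 / 25.820 = 3.9508 m/s².

Required deceleration ≈ 3.95 m/s²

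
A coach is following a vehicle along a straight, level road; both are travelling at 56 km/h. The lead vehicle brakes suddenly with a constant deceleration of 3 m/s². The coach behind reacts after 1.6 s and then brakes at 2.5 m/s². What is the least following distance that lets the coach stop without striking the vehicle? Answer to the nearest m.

56 km/h ÷ 3.6 = 15.5556 m/s.
Leader travels v²/(2a_L) = 241.977 / 6.000 = 40.330 m before stopping.
Follower covers v·t_r = 15.5556 × 1.6 = 24.889 m while reacting, then v²/(2a_F) = 241.977 / 5.000 = 48.395 m while braking, for a total of 24.889 + 48.395 = 73.284 m.
Since a_F ≤ a_L and the follower starts braking later, the follower is never slower than the leader, so the closest approach is when both have stopped.
Minimum gap = 73.284 − 40.330 = 32.954 m.

Minimum gap ≈ 33 m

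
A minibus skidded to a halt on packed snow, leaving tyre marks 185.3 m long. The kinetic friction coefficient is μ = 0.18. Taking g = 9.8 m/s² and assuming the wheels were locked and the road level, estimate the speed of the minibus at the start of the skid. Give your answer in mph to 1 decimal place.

Deceleration a = μg = 0.18 × 9.8 = 1.764 m/s².
v = √(2a·d) = √(2 × 1.764 × 185.3) = √653.738 = 25.5683 m/s.
= 25.5683 ÷ 0.44704 = 57.195 mph.

Initial speed ≈ 57.2 mph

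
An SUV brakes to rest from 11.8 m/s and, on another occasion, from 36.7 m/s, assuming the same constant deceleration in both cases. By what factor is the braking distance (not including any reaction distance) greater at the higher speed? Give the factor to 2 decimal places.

Braking distance d = v²/(2a), so with a fixed, d ∝ v².
Factor = (36.7/11.8)² = 3.1102² = 9.6733.

Factor ≈ 9.67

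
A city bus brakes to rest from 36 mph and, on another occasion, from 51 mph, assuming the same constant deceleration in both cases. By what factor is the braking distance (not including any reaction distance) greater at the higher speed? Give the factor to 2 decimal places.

Factor ≈ 2.01

Braking distance d = v²/(2a), so with a fixed, d ∝ v².
Factor = (51/36)² = 1.4167² = 2.0070.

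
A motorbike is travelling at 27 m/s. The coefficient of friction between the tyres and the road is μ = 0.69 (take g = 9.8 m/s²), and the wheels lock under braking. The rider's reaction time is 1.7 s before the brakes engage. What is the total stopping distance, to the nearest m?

Total stopping distance ≈ 100 m

a = μg = 0.69 × 9.8 = 6.762 m/s².
Reaction distance = v·t_r = 27.0000 × 1.7 = 45.900 m.
Braking distance = v²/(2a) = 27.0000² / (2 × 6.762) = 729.000 / 13.524 = 53.904 m.
Total = 45.900 + 53.904 = 99.804 m.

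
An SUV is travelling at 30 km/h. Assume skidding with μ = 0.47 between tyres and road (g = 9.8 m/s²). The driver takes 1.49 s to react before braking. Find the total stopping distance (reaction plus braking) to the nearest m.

30 km/h ÷ 3.6 = 8.3333 m/s.
a = μg = 0.47 × 9.8 = 4.606 m/s².
Reaction distance = v·t_r = 8.3333 × 1.49 = 12.417 m.
Braking distance = v²/(2a) = 8.3333² / (2 × 4.606) = 69.444 / 9.212 = 7.538 m.
Total = 12.417 + 7.538 = 19.955 m.

Total stopping distance ≈ 20 m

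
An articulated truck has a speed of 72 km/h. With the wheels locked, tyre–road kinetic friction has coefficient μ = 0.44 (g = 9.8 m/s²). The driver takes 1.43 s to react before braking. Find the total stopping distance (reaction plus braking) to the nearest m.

Total stopping distance ≈ 75 m

72 km/h ÷ 3.6 = 20.0000 m/s.
a = μg = 0.44 × 9.8 = 4.312 m/s².
Reaction distance = v·t_r = 20.0000 × 1.43 = 28.600 m.
Braking distance = v²/(2a) = 20.0000² / (2 × 4.312) = 400.000 / 8.624 = 46.382 m.
Total = 28.600 + 46.382 = 74.982 m.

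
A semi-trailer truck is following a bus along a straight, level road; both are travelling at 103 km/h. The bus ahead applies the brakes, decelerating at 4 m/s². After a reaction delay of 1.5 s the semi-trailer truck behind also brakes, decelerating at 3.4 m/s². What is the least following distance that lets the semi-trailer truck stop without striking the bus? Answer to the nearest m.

Minimum gap ≈ 61 m

103 km/h ÷ 3.6 = 28.6111 m/s.
Leader travels v²/(2a_L) = 818.595 / 8.000 = 102.324 m before stopping.
Follower covers v·t_r = 28.6111 × 1.5 = 42.917 m while reacting, then v²/(2a_F) = 818.595 / 6.800 = 120.382 m while braking, for a total of 42.917 + 120.382 = 163.299 m.
Since a_F ≤ a_L and the follower starts braking later, the follower is never slower than the leader, so the closest approach is when both have stopped.
Minimum gap = 163.299 − 102.324 = 60.975 m.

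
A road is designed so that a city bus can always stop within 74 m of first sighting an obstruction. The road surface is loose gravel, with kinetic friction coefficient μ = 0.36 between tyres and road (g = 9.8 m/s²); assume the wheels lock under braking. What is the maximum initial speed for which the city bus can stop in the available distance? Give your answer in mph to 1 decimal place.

a = μg = 0.36 × 9.8 = 3.528 m/s².
v²/(2a) = d ⇒ v = √(2 × 3.528 × 74) = √522.14 = 22.8504 m/s.
22.8504 m/s ÷ 0.44704 = 51.115 mph.

Maximum speed ≈ 51.1 mph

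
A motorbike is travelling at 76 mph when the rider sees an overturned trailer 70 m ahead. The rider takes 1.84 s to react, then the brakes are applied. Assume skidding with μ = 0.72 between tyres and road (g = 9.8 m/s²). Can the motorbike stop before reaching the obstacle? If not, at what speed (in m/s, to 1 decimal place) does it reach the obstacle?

76 mph × 0.44704 = 33.9750 m/s.
a = μg = 0.72 × 9.8 = 7.056 m/s².
Reaction distance = 33.9750 × 1.84 = 62.514 m.
Braking distance needed to stop: v²/(2a) = 1154.301 / 14.112 = 81.796 m, so total needed = 62.514 + 81.796 = 144.310 m > 70 m — it cannot stop.
Distance remaining when braking begins: 70 − 62.514 = 7.486 m.
v² = v₀² − 2a·d = 1154.301 − 2 × 7.056 × 7.486 = 1048.659 m²/s².
v = √1048.659 = 32.383 m/s.

No — it strikes the obstacle at 32.4 m/s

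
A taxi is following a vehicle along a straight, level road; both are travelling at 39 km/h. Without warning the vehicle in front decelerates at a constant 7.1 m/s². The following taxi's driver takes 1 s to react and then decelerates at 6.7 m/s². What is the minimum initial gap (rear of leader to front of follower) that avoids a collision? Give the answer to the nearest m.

Minimum gap ≈ 11 m

39 km/h ÷ 3.6 = 10.8333 m/s.
Leader travels v²/(2a_L) = 117.360 / 14.200 = 8.265 m before stopping.
Follower covers v·t_r = 10.8333 × 1 = 10.833 m while reacting, then v²/(2a_F) = 117.360 / 13.400 = 8.758 m while braking, for a total of 10.833 + 8.758 = 19.591 m.
Since a_F ≤ a_L and the follower starts braking later, the follower is never slower than the leader, so the closest approach is when both have stopped.
Minimum gap = 19.591 − 8.265 = 11.326 m.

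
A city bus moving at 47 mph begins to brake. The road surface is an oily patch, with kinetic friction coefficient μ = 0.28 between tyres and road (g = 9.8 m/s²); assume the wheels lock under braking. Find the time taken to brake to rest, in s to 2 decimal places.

47 mph × 0.44704 = 21.0109 m/s.
a = μg = 0.28 × 9.8 = 2.744 m/s².
Braking time = v/a = 21.0109 / 2.744 = 7.657 s.

Braking time ≈ 7.66 s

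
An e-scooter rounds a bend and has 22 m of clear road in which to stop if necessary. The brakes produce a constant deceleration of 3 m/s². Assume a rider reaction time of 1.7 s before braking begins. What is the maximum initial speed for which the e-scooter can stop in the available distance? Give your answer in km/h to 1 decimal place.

Maximum speed ≈ 26.9 km/h

Stopping distance: v·t_r + v²/(2a) = 22 with t_r = 1.7 s and a = 3.000 m/s².
So v² + 10.200 v − 132.00 = 0.
Positive root: v = −a·t_r + √((a·t_r)² + 2a·d) = −5.100 + √(26.010 + 132.00) = 7.4702 m/s.
7.4702 m/s × 3.6 = 26.893 km/h.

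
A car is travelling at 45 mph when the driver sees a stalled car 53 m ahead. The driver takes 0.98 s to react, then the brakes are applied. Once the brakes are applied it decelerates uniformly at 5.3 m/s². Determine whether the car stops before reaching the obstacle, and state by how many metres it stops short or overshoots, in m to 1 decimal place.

45 mph × 0.44704 = 20.1168 m/s.
Reaction distance = 20.1168 × 0.98 = 19.714 m.
Braking distance = v²/(2a) = 404.686 / 10.600 = 38.178 m.
Total stopping distance = 19.714 + 38.178 = 57.892 m, vs 53 m available — it cannot stop in time and overshoots by 57.892 − 53 = 4.892 m.

No — it overshoots by 4.9 m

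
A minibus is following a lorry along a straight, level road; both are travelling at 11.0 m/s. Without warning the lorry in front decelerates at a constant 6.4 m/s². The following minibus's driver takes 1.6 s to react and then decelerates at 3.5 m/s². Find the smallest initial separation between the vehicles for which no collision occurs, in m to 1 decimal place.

Leader travels v²/(2a_L) = 121.000 / 12.800 = 9.453 m before stopping.
Follower covers v·t_r = 11.0000 × 1.6 = 17.600 m while reacting, then v²/(2a_F) = 121.000 / 7.000 = 17.286 m while braking, for a total of 17.600 + 17.286 = 34.886 m.
Since a_F ≤ a_L and the follower starts braking later, the follower is never slower than the leader, so the closest approach is when both have stopped.
Minimum gap = 34.886 − 9.453 = 25.433 m.

Minimum gap ≈ 25.4 m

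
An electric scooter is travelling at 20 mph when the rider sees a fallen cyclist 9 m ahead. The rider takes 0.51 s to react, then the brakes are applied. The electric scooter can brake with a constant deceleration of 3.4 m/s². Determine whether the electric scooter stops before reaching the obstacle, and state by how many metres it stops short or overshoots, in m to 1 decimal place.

20 mph × 0.44704 = 8.9408 m/s.
Reaction distance = 8.9408 × 0.51 = 4.560 m.
Braking distance = v²/(2a) = 79.938 / 6.800 = 11.756 m.
Total stopping distance = 4.560 + 11.756 = 16.316 m, vs 9 m available — it cannot stop in time and overshoots by 16.316 − 9 = 7.316 m.

No — it overshoots by 7.3 m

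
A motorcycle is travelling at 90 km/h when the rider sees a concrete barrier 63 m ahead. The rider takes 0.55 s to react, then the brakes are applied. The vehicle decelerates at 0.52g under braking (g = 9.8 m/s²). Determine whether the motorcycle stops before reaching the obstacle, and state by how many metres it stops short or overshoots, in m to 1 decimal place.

90 km/h ÷ 3.6 = 25.0000 m/s.
a = 0.52 × 9.8 = 5.096 m/s².
Reaction distance = 25.0000 × 0.55 = 13.750 m.
Braking distance = v²/(2a) = 625.000 / 10.192 = 61.323 m.
Total stopping distance = 13.750 + 61.323 = 75.073 m, vs 63 m available — it cannot stop in time and overshoots by 75.073 − 63 = 12.073 m.

No — it overshoots by 12.1 m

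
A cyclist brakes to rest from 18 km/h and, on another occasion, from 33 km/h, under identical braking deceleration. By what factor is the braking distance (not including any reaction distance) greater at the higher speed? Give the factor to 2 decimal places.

Braking distance d = v²/(2a), so with a fixed, d ∝ v².
Factor = (33/18)² = 1.8333² = 3.3610.

Factor ≈ 3.36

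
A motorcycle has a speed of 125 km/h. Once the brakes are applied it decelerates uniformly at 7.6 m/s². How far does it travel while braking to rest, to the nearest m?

Braking distance ≈ 79 m

125 km/h ÷ 3.6 = 34.7222 m/s.
Braking distance = v²/(2a) = 34.7222² / (2 × 7.600) = 1205.631 / 15.200 = 79.318 m.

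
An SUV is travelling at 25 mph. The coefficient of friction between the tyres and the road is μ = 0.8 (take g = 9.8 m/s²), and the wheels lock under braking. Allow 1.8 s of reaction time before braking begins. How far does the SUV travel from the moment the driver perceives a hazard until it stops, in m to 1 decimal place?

Total stopping distance ≈ 28.1 m

25 mph × 0.44704 = 11.1760 m/s.
a = μg = 0.8 × 9.8 = 7.840 m/s².
Reaction distance = v·t_r = 11.1760 × 1.8 = 20.117 m.
Braking distance = v²/(2a) = 11.1760² / (2 × 7.840) = 124.903 / 15.680 = 7.966 m.
Total = 20.117 + 7.966 = 28.083 m.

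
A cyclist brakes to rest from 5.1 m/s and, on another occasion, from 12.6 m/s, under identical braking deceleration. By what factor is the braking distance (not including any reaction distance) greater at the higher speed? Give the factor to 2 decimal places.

Braking distance d = v²/(2a), so with a fixed, d ∝ v².
Factor = (12.6/5.1)² = 2.4706² = 6.1039.

Factor ≈ 6.10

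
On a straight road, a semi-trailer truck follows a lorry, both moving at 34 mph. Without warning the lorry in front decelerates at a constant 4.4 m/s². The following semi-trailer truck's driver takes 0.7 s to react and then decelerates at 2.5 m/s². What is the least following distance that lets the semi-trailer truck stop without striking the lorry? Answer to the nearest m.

34 mph × 0.44704 = 15.1994 m/s.
Leader travels v²/(2a_L) = 231.022 / 8.800 = 26.252 m before stopping.
Follower covers v·t_r = 15.1994 × 0.7 = 10.640 m while reacting, then v²/(2a_F) = 231.022 / 5.000 = 46.204 m while braking, for a total of 10.640 + 46.204 = 56.844 m.
Since a_F ≤ a_L and the follower starts braking later, the follower is never slower than the leader, so the closest approach is when both have stopped.
Minimum gap = 56.844 − 26.252 = 30.592 m.

Minimum gap ≈ 31 m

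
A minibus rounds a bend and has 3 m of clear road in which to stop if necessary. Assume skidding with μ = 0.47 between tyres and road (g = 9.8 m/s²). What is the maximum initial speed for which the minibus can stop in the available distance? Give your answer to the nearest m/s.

a = μg = 0.47 × 9.8 = 4.606 m/s².
v²/(2a) = d ⇒ v = √(2 × 4.606 × 3) = √27.64 = 5.2574 m/s.

Maximum speed ≈ 5 m/s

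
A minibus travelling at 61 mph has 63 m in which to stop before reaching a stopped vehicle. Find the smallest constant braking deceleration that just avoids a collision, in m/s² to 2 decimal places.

Required deceleration ≈ 5.90 m/s²

61 mph × 0.44704 = 27.2694 m/s.
v² = 2a·d ⇒ a = v²/(2d) = 27.2694² / (2 × 63.000) = 743.620 / 126.000 = 5.9017 m/s².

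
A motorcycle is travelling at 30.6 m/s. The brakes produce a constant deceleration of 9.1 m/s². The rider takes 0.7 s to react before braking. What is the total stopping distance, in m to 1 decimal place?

Total stopping distance ≈ 72.9 m

Reaction distance = v·t_r = 30.6000 × 0.7 = 21.420 m.
Braking distance = v²/(2a) = 30.6000² / (2 × 9.100) = 936.360 / 18.200 = 51.448 m.
Total = 21.420 + 51.448 = 72.868 m.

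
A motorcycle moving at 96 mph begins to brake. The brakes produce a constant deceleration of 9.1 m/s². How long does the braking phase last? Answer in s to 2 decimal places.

96 mph × 0.44704 = 42.9158 m/s.
Braking time = v/a = 42.9158 / 9.100 = 4.716 s.

Braking time ≈ 4.72 s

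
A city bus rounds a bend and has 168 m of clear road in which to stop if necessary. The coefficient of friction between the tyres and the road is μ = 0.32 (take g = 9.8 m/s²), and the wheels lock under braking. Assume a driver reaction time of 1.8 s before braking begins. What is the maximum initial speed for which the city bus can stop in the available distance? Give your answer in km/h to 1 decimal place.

a = μg = 0.32 × 9.8 = 3.136 m/s².
Stopping distance: v·t_r + v²/(2a) = 168 with t_r = 1.8 s and a = 3.136 m/s².
So v² + 11.290 v − 1053.70 = 0.
Positive root: v = −a·t_r + √((a·t_r)² + 2a·d) = −5.645 + √(31.866 + 1053.70) = 27.3029 m/s.
27.3029 m/s × 3.6 = 98.290 km/h.

Maximum speed ≈ 98.3 km/h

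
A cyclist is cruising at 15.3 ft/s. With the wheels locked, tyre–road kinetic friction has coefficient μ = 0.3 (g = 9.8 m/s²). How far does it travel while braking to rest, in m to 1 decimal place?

Braking distance ≈ 3.7 m

15.3 ft/s × 0.3048 = 4.6634 m/s.
a = μg = 0.3 × 9.8 = 2.940 m/s².
Braking distance = v²/(2a) = 4.6634² / (2 × 2.940) = 21.747 / 5.880 = 3.698 m.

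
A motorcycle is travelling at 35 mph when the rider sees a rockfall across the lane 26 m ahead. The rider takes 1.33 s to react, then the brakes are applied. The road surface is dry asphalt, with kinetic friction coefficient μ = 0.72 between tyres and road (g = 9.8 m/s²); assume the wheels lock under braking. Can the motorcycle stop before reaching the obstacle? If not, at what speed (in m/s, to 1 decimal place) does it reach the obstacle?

35 mph × 0.44704 = 15.6464 m/s.
a = μg = 0.72 × 9.8 = 7.056 m/s².
Reaction distance = 15.6464 × 1.33 = 20.810 m.
Braking distance needed to stop: v²/(2a) = 244.810 / 14.112 = 17.348 m, so total needed = 20.810 + 17.348 = 38.158 m > 26 m — it cannot stop.
Distance remaining when braking begins: 26 − 20.810 = 5.190 m.
v² = v₀² − 2a·d = 244.810 − 2 × 7.056 × 5.190 = 171.569 m²/s².
v = √171.569 = 13.098 m/s.

No — it strikes the obstacle at 13.1 m/s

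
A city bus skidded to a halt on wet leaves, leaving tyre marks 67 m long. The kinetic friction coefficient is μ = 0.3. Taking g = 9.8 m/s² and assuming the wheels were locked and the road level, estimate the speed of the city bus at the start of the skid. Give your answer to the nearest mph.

Initial speed ≈ 44 mph

Deceleration a = μg = 0.3 × 9.8 = 2.940 m/s².
v = √(2a·d) = √(2 × 2.940 × 67) = √393.960 = 19.8484 m/s.
= 19.8484 ÷ 0.44704 = 44.400 mph.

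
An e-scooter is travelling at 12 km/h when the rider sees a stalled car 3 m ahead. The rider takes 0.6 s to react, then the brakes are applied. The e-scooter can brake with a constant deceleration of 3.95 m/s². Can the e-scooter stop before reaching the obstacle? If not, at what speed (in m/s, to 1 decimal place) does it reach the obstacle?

12 km/h ÷ 3.6 = 3.3333 m/s.
Reaction distance = 3.3333 × 0.6 = 2.000 m.
Braking distance needed to stop: v²/(2a) = 11.111 / 7.900 = 1.406 m, so total needed = 2.000 + 1.406 = 3.406 m > 3 m — it cannot stop.
Distance remaining when braking begins: 3 − 2.000 = 1.000 m.
v² = v₀² − 2a·d = 11.111 − 2 × 3.950 × 1.000 = 3.211 m²/s².
v = √3.211 = 1.792 m/s.

No — it strikes the obstacle at 1.8 m/s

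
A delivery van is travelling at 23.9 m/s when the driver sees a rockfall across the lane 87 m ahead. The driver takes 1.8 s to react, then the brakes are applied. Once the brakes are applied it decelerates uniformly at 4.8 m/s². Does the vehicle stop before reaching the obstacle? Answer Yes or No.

Reaction distance = 23.9000 × 1.8 = 43.020 m.
Braking distance = v²/(2a) = 571.210 / 9.600 = 59.501 m.
Total stopping distance = 43.020 + 59.501 = 102.521 m, vs 87 m available — it cannot stop in time and overshoots by 102.521 − 87 = 15.521 m.

No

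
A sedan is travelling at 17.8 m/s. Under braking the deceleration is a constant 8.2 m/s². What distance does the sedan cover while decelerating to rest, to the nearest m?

Braking distance ≈ 19 m

Braking distance = v²/(2a) = 17.8000² / (2 × 8.200) = 316.840 / 16.400 = 19.320 m.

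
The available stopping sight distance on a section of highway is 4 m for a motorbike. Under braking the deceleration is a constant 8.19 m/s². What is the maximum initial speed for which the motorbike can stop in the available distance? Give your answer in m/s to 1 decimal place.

Maximum speed ≈ 8.1 m/s

v²/(2a) = d ⇒ v = √(2 × 8.190 × 4) = √65.52 = 8.0944 m/s.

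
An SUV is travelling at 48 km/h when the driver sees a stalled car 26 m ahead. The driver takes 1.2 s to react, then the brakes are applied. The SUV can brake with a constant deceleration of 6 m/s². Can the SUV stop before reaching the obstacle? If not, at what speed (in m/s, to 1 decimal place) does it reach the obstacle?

48 km/h ÷ 3.6 = 13.3333 m/s.
Reaction distance = 13.3333 × 1.2 = 16.000 m.
Braking distance needed to stop: v²/(2a) = 177.777 / 12.000 = 14.815 m, so total needed = 16.000 + 14.815 = 30.815 m > 26 m — it cannot stop.
Distance remaining when braking begins: 26 − 16.000 = 10.000 m.
v² = v₀² − 2a·d = 177.777 − 2 × 6.000 × 10.000 = 57.777 m²/s².
v = √57.777 = 7.601 m/s.

No — it strikes the obstacle at 7.6 m/s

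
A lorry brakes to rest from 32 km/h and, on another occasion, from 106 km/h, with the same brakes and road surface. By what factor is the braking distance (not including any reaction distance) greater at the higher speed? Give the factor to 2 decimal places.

Braking distance d = v²/(2a), so with a fixed, d ∝ v².
Factor = (106/32)² = 3.3125² = 10.9727.

Factor ≈ 10.97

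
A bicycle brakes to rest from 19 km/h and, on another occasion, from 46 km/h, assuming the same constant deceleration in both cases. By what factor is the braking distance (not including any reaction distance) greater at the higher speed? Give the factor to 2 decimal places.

Factor ≈ 5.86

Braking distance d = v²/(2a), so with a fixed, d ∝ v².
Factor = (46/19)² = 2.4211² = 5.8617.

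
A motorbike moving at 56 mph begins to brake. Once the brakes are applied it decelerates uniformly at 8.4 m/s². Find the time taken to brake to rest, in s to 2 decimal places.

56 mph × 0.44704 = 25.0342 m/s.
Braking time = v/a = 25.0342 / 8.400 = 2.980 s.

Braking time ≈ 2.98 s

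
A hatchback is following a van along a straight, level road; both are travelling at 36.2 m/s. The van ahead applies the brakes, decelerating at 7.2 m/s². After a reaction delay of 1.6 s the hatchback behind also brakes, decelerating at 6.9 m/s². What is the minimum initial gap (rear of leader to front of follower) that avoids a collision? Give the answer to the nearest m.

Leader travels v²/(2a_L) = 1310.440 / 14.400 = 91.003 m before stopping.
Follower covers v·t_r = 36.2000 × 1.6 = 57.920 m while reacting, then v²/(2a_F) = 1310.440 / 13.800 = 94.959 m while braking, for a total of 57.920 + 94.959 = 152.879 m.
Since a_F ≤ a_L and the follower starts braking later, the follower is never slower than the leader, so the closest approach is when both have stopped.
Minimum gap = 152.879 − 91.003 = 61.876 m.

Minimum gap ≈ 62 m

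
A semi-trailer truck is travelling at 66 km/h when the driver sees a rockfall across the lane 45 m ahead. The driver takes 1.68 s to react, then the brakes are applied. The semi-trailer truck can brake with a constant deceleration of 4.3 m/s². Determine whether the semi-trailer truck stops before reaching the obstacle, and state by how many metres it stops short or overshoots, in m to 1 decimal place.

66 km/h ÷ 3.6 = 18.3333 m/s.
Reaction distance = 18.3333 × 1.68 = 30.800 m.
Braking distance = v²/(2a) = 336.110 / 8.600 = 39.083 m.
Total stopping distance = 30.800 + 39.083 = 69.883 m, vs 45 m available — it cannot stop in time and overshoots by 69.883 − 45 = 24.883 m.

No — it overshoots by 24.9 m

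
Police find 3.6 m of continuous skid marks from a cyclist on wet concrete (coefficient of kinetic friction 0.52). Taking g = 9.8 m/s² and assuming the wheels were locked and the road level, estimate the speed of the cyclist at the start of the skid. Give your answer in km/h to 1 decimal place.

Deceleration a = μg = 0.52 × 9.8 = 5.096 m/s².
v = √(2a·d) = √(2 × 5.096 × 3.6) = √36.691 = 6.0573 m/s.
= 6.0573 × 3.6 = 21.806 km/h.

Initial speed ≈ 21.8 km/h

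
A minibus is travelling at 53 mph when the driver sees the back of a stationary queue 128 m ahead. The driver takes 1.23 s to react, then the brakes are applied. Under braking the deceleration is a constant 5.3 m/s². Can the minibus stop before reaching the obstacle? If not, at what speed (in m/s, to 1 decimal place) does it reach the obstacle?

53 mph × 0.44704 = 23.6931 m/s.
Reaction distance = 23.6931 × 1.23 = 29.143 m.
Braking distance = v²/(2a) = 561.363 / 10.600 = 52.959 m.
Total stopping distance = 29.143 + 52.959 = 82.102 m, vs 128 m available — it stops with 128 − 82.102 = 45.898 m to spare.

Yes — it stops about 45.9 m short of the obstacle, so it never reaches it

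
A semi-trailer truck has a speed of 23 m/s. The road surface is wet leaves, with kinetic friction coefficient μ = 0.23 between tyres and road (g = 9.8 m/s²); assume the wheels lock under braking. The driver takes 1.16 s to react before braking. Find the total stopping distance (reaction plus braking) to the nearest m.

Total stopping distance ≈ 144 m

a = μg = 0.23 × 9.8 = 2.254 m/s².
Reaction distance = v·t_r = 23.0000 × 1.16 = 26.680 m.
Braking distance = v²/(2a) = 23.0000² / (2 × 2.254) = 529.000 / 4.508 = 117.347 m.
Total = 26.680 + 117.347 = 144.027 m.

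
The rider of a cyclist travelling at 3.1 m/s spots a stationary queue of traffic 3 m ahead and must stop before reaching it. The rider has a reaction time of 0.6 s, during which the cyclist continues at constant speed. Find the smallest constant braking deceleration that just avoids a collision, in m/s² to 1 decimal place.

Distance covered during reaction = 3.1000 × 0.6 = 1.860 m.
Distance available for braking: 3 − 1.860 = 1.140 m.
v² = 2a·d ⇒ a = v²/(2d) = 3.1000² / (2 × 1.140) = 9.610 / 2.280 = 4.2149 m/s².

Required deceleration ≈ 4.2 m/s²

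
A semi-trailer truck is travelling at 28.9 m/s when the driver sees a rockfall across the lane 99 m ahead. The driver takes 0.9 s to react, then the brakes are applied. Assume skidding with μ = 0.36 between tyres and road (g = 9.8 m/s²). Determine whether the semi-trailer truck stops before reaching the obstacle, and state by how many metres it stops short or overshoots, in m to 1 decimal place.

a = μg = 0.36 × 9.8 = 3.528 m/s².
Reaction distance = 28.9000 × 0.9 = 26.010 m.
Braking distance = v²/(2a) = 835.210 / 7.056 = 118.369 m.
Total stopping distance = 26.010 + 118.369 = 144.379 m, vs 99 m available — it cannot stop in time and overshoots by 144.379 − 99 = 45.379 m.

No — it overshoots by 45.4 m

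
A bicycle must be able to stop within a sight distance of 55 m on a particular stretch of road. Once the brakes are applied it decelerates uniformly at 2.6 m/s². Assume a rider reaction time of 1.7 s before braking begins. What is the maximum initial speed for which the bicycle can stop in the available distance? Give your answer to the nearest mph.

Stopping distance: v·t_r + v²/(2a) = 55 with t_r = 1.7 s and a = 2.600 m/s².
So v² + 8.840 v − 286.00 = 0.
Positive root: v = −a·t_r + √((a·t_r)² + 2a·d) = −4.420 + √(19.536 + 286.00) = 13.0596 m/s.
13.0596 m/s ÷ 0.44704 = 29.213 mph.

Maximum speed ≈ 29 mph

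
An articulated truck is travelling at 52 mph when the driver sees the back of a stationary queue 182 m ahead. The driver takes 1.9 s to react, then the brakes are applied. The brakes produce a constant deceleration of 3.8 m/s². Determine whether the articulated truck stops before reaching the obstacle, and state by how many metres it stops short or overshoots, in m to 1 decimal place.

52 mph × 0.44704 = 23.2461 m/s.
Reaction distance = 23.2461 × 1.9 = 44.168 m.
Braking distance = v²/(2a) = 540.381 / 7.600 = 71.103 m.
Total stopping distance = 44.168 + 71.103 = 115.271 m, vs 182 m available — it stops with 182 − 115.271 = 66.729 m to spare.

Yes — it stops 66.7 m short of the obstacle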